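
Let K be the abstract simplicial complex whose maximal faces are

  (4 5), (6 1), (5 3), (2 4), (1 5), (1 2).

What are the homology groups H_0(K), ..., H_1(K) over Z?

Take the total order 1 < 2 < 3 < 4 < 5 < 6 on the vertex set. Then K (dimension 1) consists of the simplices:

  0-simplices (6): [1], [2], [3], [4], [5], [6]
  1-simplices (6): [1,2], [1,5], [1,6], [2,4], [3,5], [4,5]

giving chain groups C_0 ≅ Z^6, C_1 ≅ Z^6.

The boundary map ∂_1: C_1 → C_0 sends each edge [p,q] (with p < q) to q − p.
This gives a 6×6 integer matrix of rank 5; reducing to Smith normal form yields diagonal entries (1,1,1,1,1).

From H_k ≅ ker(∂_k) / im(∂_{k+1}) we obtain:

  H_0: rank C_0 − rank ∂_1 = 6 − 5 = 1, and the invariant factors of ∂_1 are all 1, so H_0 = Z.
  H_1: rank ker ∂_1 − rank ∂_2 = (6 − 5) − 0 = 1, and there is no ∂_2, so H_1 = Z.

As a check, the Euler characteristic is 6 − 6 = 0, which agrees with 1 − 1 = 0.

H_0 = Z,  H_1 = Z.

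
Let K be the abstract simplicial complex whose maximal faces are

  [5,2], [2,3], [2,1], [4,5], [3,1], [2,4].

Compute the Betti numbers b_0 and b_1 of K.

b_0 = 1, b_1 = 2.

We work with the vertex ordering 1 < 2 < 3 < 4 < 5. The simplices of K, each written with vertices in increasing order, are:

  0-simplices (5): [1], [2], [3], [4], [5]
  1-simplices (6): [1,2], [1,3], [2,3], [2,4], [2,5], [4,5]

Hence C_0 ≅ Z^5, C_1 ≅ Z^6.

∂_1: C_1 → C_0 is given by ∂[p,q] = [q] − [p].
As a 5×6 matrix over Z this has rank 4, with invariant factors (1,1,1,1).

From H_k ≅ ker(∂_k) / im(∂_{k+1}) we obtain:

  H_0: rank C_0 − rank ∂_1 = 5 − 4 = 1, and the invariant factors of ∂_1 are all 1, so H_0 = Z.
  H_1: rank ker ∂_1 − rank ∂_2 = (6 − 4) − 0 = 2, and there is no ∂_2, so H_1 = Z^2.

As a check, the Euler characteristic is 5 − 6 = -1, which agrees with 1 − 2 = -1.
(K is a triangulation of a wedge of 2 circles.)

Hence the Betti numbers are b_0 = 1, b_1 = 2.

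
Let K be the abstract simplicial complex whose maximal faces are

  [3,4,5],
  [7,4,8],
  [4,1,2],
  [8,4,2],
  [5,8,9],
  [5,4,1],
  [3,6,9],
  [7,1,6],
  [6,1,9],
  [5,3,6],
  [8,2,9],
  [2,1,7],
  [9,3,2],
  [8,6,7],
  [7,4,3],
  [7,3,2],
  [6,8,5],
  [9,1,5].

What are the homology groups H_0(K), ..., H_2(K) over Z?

Take the total order 1 < 2 < 3 < 4 < 5 < 6 < 7 < 8 < 9 on the vertex set. Then K (dimension 2) consists of the simplices:

  0-simplices (9): [1], [2], [3], [4], [5], [6], [7], [8], [9]
  1-simplices (27): (27 of them)
  2-simplices (18): [1,2,4], [1,2,7], [1,4,5], [1,5,9], [1,6,7], [1,6,9], [2,3,7], [2,3,9], [2,4,8], [2,8,9], [3,4,5], [3,4,7], [3,5,6], [3,6,9], [4,7,8], [5,6,8], [5,8,9], [6,7,8]

Hence C_0 ≅ Z^9, C_1 ≅ Z^27, C_2 ≅ Z^18.

The boundary map ∂_1: C_1 → C_0 is given by ∂[p,q] = [q] − [p].
The 9×27 boundary matrix has rank 8 and Smith normal form diag(1,1,1,1,1,1,1,1).

Boundary ∂_2: C_2 → C_1 acts by ∂[p,q,r] = [q,r] − [p,r] + [p,q]. For instance
  ∂[1,4,5] = [4,5] − [1,5] + [1,4],
  ∂[1,2,7] = [2,7] − [1,7] + [1,2].
The resulting 27×18 matrix has rank 18, and its Smith normal form has invariant factors (1,1,1,1,1,1,1,1,1,1,1,1,1,1,1,1,1,2).

Now H_k = ker ∂_k / im ∂_{k+1}, so:

  H_0: rank C_0 − rank ∂_1 = 9 − 8 = 1, and the invariant factors of ∂_1 are all 1, so H_0 = Z.
  H_1: rank ker ∂_1 − rank ∂_2 = (27 − 8) − 18 = 1, and ∂_2 has invariant factor 2 > 1, so H_1 = Z ⊕ Z/2.
  H_2: rank ker ∂_2 − rank ∂_3 = (18 − 18) − 0 = 0, and there is no ∂_3, so H_2 = 0.

H_0 = Z,  H_1 = Z ⊕ Z/2,  H_2 = 0.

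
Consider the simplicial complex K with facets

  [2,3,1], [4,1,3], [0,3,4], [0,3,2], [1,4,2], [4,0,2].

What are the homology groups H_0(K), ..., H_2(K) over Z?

H_0 ≅ Z,  H_1 = 0,  H_2 ≅ Z.

We work with the vertex ordering 0 < 1 < 2 < 3 < 4. The simplices of K, each written with vertices in increasing order, are:

  0-simplices (5): [0], [1], [2], [3], [4]
  1-simplices (9): [0,2], [0,3], [0,4], [1,2], [1,3], [1,4], [2,3], [2,4], [3,4]
  2-simplices (6): [0,2,3], [0,2,4], [0,3,4], [1,2,3], [1,2,4], [1,3,4]

Hence C_0 ≅ Z^5, C_1 ≅ Z^9, C_2 ≅ Z^6.

∂_1: C_1 → C_0 maps an edge to its endpoints' difference, ∂[p,q] = q − p.
This gives a 5×9 integer matrix of rank 4; reducing to Smith normal form yields diagonal entries (1,1,1,1).

The boundary map ∂_2: C_2 → C_1 sends each 2-simplex [p,q,r] to [q,r] − [p,r] + [p,q]. For instance
  ∂[0,2,4] = [2,4] − [0,4] + [0,2],
  ∂[1,2,4] = [2,4] − [1,4] + [1,2].
This gives a 9×6 integer matrix of rank 5; reducing to Smith normal form yields diagonal entries (1,1,1,1,1).

Computing H_k = (kernel of ∂_k) / (image of ∂_{k+1}):

  H_0: rank C_0 − rank ∂_1 = 5 − 4 = 1, and the invariant factors of ∂_1 are all 1, so H_0 ≅ Z.
  H_1: rank ker ∂_1 − rank ∂_2 = (9 − 4) − 5 = 0, and the invariant factors of ∂_2 are all 1, so H_1 ≅ 0.
  H_2: rank ker ∂_2 − rank ∂_3 = (6 − 5) − 0 = 1, and there is no ∂_3, so H_2 ≅ Z.

As a check, the Euler characteristic is 5 − 9 + 6 = 2, which agrees with 1 − 0 + 1 = 2.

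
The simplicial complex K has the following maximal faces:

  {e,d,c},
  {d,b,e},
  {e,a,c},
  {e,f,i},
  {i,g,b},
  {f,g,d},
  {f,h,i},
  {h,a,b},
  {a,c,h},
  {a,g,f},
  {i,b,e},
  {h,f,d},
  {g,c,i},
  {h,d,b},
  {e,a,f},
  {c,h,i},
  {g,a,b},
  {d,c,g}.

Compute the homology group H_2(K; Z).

Order the vertices as a < b < c < d < e < f < g < h < i. Listing each simplex with vertices in this order, K has dimension 2 with simplices:

  0-simplices (9): a, b, c, d, e, f, g, h, i
  1-simplices (27): ab, ac, ae, af, ag, ah, bd, be, bg, bh, bi, cd, ce, cg, ch, ci, de, df, dg, dh, ef, ei, fg, fh, fi, gi, hi
  2-simplices (18): abg, abh, ace, ach, aef, afg, bde, bdh, bei, bgi, cde, cdg, cgi, chi, dfg, dfh, efi, fhi

giving chain groups C_0 ≅ Z^9, C_1 ≅ Z^27, C_2 ≅ Z^18.

The boundary map ∂_1: C_1 → C_0 is given by ∂[p,q] = [q] − [p].
This gives a 9×27 integer matrix of rank 8; reducing to Smith normal form yields diagonal entries (1,1,1,1,1,1,1,1).

The boundary map ∂_2: C_2 → C_1 acts by ∂[p,q,r] = [q,r] − [p,r] + [p,q]. For instance
  ∂cde = de − ce + cd,
  ∂bdh = dh − bh + bd.
The resulting 27×18 matrix has rank 17, and its Smith normal form has invariant factors (1,1,1,1,1,1,1,1,1,1,1,1,1,1,1,1,1).

From H_k ≅ ker(∂_k) / im(∂_{k+1}) we obtain:

  H_2: rank ker ∂_2 − rank ∂_3 = (18 − 17) − 0 = 1, and there is no ∂_3, so H_2 = Z.

H_2 ≅ Z.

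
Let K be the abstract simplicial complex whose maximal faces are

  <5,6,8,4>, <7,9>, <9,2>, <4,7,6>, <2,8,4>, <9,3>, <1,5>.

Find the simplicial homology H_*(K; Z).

Order the vertices as 1 < 2 < 3 < 4 < 5 < 6 < 7 < 8 < 9. Listing each simplex with vertices in this order, K has dimension 3 with simplices:

  0-simplices (9): [1], [2], [3], [4], [5], [6], [7], [8], [9]
  1-simplices (14): [1,5], [2,4], [2,8], [2,9], [3,9], [4,5], [4,6], [4,7], [4,8], [5,6], [5,8], [6,7], [6,8], [7,9]
  2-simplices (6): [2,4,8], [4,5,6], [4,5,8], [4,6,7], [4,6,8], [5,6,8]
  3-simplices (1): [4,5,6,8]

giving chain groups C_0 ≅ Z^9, C_1 ≅ Z^14, C_2 ≅ Z^6, C_3 ≅ Z^1.

∂_1: C_1 → C_0 sends each edge [p,q] (with p < q) to q − p. For instance
  ∂[5,6] = [6] − [5].
The resulting 9×14 matrix has rank 8, and its Smith normal form has invariant factors (1,1,1,1,1,1,1,1).

∂_2: C_2 → C_1 sends each 2-simplex [p,q,r] to [q,r] − [p,r] + [p,q]. For instance
  ∂[4,5,8] = [5,8] − [4,8] + [4,5],
  ∂[5,6,8] = [6,8] − [5,8] + [5,6].
The resulting 14×6 matrix has rank 5, and its Smith normal form has invariant factors (1,1,1,1,1).

Boundary ∂_3: C_3 → C_2 sends each 3-simplex σ to the alternating sum Σ_i (−1)^i (σ with its i-th vertex removed). For instance
  ∂[4,5,6,8] = [5,6,8] − [4,6,8] + [4,5,8] − [4,5,6].
The 6×1 boundary matrix has rank 1 and Smith normal form diag(1).

Computing H_k = (kernel of ∂_k) / (image of ∂_{k+1}):

  H_0: rank C_0 − rank ∂_1 = 9 − 8 = 1, and the invariant factors of ∂_1 are all 1, so H_0 = Z.
  H_1: rank ker ∂_1 − rank ∂_2 = (14 − 8) − 5 = 1, and the invariant factors of ∂_2 are all 1, so H_1 = Z.
  H_2: rank ker ∂_2 − rank ∂_3 = (6 − 5) − 1 = 0, and the invariant factors of ∂_3 are all 1, so H_2 = 0.
  H_3: rank ker ∂_3 − rank ∂_4 = (1 − 1) − 0 = 0, and there is no ∂_4, so H_3 = 0.

As a check, the Euler characteristic is 9 − 14 + 6 − 1 = 0, which agrees with 1 − 1 + 0 − 0 = 0.

H_0 = Z,  H_1 = Z,  H_2 = 0,  H_3 = 0.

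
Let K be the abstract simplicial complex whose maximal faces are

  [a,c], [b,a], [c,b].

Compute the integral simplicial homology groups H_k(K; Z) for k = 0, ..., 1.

H_0 ≅ Z,  H_1 ≅ Z.

We work with the vertex ordering a < b < c. The simplices of K, each written with vertices in increasing order, are:

  0-simplices (3): a, b, c
  1-simplices (3): ab, ac, bc

so the chain groups are C_0 ≅ Z^3, C_1 ≅ Z^3.

The boundary map ∂_1: C_1 → C_0 maps an edge to its endpoints' difference, ∂[p,q] = q − p. For instance
  ∂ac = c − a.
As a 3×3 matrix over Z this has rank 2, with invariant factors (1,1).

Reading off H_k = ker ∂_k / im ∂_{k+1}:

  H_0: rank C_0 − rank ∂_1 = 3 − 2 = 1, and the invariant factors of ∂_1 are all 1, so H_0 = Z.
  H_1: rank ker ∂_1 − rank ∂_2 = (3 − 2) − 0 = 1, and there is no ∂_2, so H_1 = Z.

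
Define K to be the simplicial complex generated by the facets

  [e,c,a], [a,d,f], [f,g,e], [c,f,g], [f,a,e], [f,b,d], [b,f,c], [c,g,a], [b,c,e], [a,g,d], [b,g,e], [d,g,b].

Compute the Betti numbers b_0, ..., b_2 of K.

Take the total order a < b < c < d < e < f < g on the vertex set. Then K (dimension 2) consists of the simplices:

  0-simplices (7): a, b, c, d, e, f, g
  1-simplices (18): ac, ad, ae, af, ag, bc, bd, be, bf, bg, ce, cf, cg, df, dg, ef, eg, fg
  2-simplices (12): ace, acg, adf, adg, aef, bce, bcf, bdf, bdg, beg, cfg, efg

giving chain groups C_0 ≅ Z^7, C_1 ≅ Z^18, C_2 ≅ Z^12.

Boundary ∂_1: C_1 → C_0 maps an edge to its endpoints' difference, ∂[p,q] = q − p.
The resulting 7×18 matrix has rank 6, and its Smith normal form has invariant factors (1,1,1,1,1,1).

∂_2: C_2 → C_1 sends each 2-simplex [p,q,r] to [q,r] − [p,r] + [p,q]. For instance
  ∂bdg = dg − bg + bd,
  ∂ace = ce − ae + ac.
As a 18×12 matrix over Z this has rank 12, with invariant factors (1,1,1,1,1,1,1,1,1,1,1,2).

From H_k ≅ ker(∂_k) / im(∂_{k+1}) we obtain:

  H_0: rank C_0 − rank ∂_1 = 7 − 6 = 1, and the invariant factors of ∂_1 are all 1, so H_0 = Z.
  H_1: rank ker ∂_1 − rank ∂_2 = (18 − 6) − 12 = 0, and ∂_2 has invariant factor 2 > 1, so H_1 = Z/2Z.
  H_2: rank ker ∂_2 − rank ∂_3 = (12 − 12) − 0 = 0, and there is no ∂_3, so H_2 = 0.

(K is a triangulation of the real projective plane RP^2.)

Hence the Betti numbers are b_0 = 1, b_1 = 0, b_2 = 0.

b_0 = 1, b_1 = 0, b_2 = 0.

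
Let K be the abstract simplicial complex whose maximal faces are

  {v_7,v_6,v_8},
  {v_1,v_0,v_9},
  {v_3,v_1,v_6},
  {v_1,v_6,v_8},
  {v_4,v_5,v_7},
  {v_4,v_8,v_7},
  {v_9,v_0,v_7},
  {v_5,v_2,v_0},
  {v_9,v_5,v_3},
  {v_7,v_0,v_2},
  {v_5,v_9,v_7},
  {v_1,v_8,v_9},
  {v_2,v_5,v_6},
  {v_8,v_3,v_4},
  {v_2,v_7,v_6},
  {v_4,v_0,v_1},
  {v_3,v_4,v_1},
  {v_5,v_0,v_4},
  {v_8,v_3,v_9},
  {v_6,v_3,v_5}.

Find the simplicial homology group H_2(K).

K has 10 vertices, 30 edges, 20 triangles.
rank ∂_2 = 20, rank ∂_3 = 0 ⇒ b_2 = 20 − 20 − 0 = 0. So H_2 = 0.

H_2 = 0.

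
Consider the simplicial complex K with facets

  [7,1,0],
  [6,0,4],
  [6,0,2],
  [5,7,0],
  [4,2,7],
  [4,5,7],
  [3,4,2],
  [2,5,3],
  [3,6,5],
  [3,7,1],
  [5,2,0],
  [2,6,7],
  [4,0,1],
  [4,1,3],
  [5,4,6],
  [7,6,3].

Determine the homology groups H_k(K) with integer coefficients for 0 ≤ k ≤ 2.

H_0 = Z,  H_1 = Z^2,  H_2 = Z.

Take the total order 0 < 1 < 2 < 3 < 4 < 5 < 6 < 7 on the vertex set. Then K (dimension 2) consists of the simplices:

  0-simplices (8): [0], [1], [2], [3], [4], [5], [6], [7]
  1-simplices (24): (24 of them)
  2-simplices (16): [0,1,4], [0,1,7], [0,2,5], [0,2,6], [0,4,6], [0,5,7], [1,3,4], [1,3,7], [2,3,4], [2,3,5], [2,4,7], [2,6,7], [3,5,6], [3,6,7], [4,5,6], [4,5,7]

so the chain groups are C_0 ≅ Z^8, C_1 ≅ Z^24, C_2 ≅ Z^16.

∂_1: C_1 → C_0 is given by ∂[p,q] = [q] − [p].
This gives a 8×24 integer matrix of rank 7; reducing to Smith normal form yields diagonal entries (1,1,1,1,1,1,1).

Boundary ∂_2: C_2 → C_1 sends each 2-simplex [p,q,r] to [q,r] − [p,r] + [p,q]. For instance
  ∂[0,2,5] = [2,5] − [0,5] + [0,2],
  ∂[0,1,4] = [1,4] − [0,4] + [0,1].
As a 24×16 matrix over Z this has rank 15, with invariant factors (1,1,1,1,1,1,1,1,1,1,1,1,1,1,1).

Computing H_k = (kernel of ∂_k) / (image of ∂_{k+1}):

  H_0: rank C_0 − rank ∂_1 = 8 − 7 = 1, and the invariant factors of ∂_1 are all 1, so H_0 ≅ Z.
  H_1: rank ker ∂_1 − rank ∂_2 = (24 − 7) − 15 = 2, and the invariant factors of ∂_2 are all 1, so H_1 ≅ Z^2.
  H_2: rank ker ∂_2 − rank ∂_3 = (16 − 15) − 0 = 1, and there is no ∂_3, so H_2 ≅ Z.

As a check, the Euler characteristic is 8 − 24 + 16 = 0, which agrees with 1 − 2 + 1 = 0.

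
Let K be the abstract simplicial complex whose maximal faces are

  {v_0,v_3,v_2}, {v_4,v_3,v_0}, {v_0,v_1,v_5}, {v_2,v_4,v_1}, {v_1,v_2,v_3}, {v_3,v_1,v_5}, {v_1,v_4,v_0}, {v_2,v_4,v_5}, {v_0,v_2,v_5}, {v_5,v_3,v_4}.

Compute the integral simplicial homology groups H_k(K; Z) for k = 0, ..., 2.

Order the vertices as v_0 < v_1 < v_2 < v_3 < v_4 < v_5. Listing each simplex with vertices in this order, K has dimension 2 with simplices:

  0-simplices (6): [v_0], [v_1], [v_2], [v_3], [v_4], [v_5]
  1-simplices (15): (15 of them)
  2-simplices (10): [v_0,v_1,v_4], [v_0,v_1,v_5], [v_0,v_2,v_3], [v_0,v_2,v_5], [v_0,v_3,v_4], [v_1,v_2,v_3], [v_1,v_2,v_4], [v_1,v_3,v_5], [v_2,v_4,v_5], [v_3,v_4,v_5]

giving chain groups C_0 ≅ Z^6, C_1 ≅ Z^15, C_2 ≅ Z^10.

∂_1: C_1 → C_0 maps an edge to its endpoints' difference, ∂[p,q] = q − p. For instance
  ∂[v_0,v_4] = [v_4] − [v_0].
This gives a 6×15 integer matrix of rank 5; reducing to Smith normal form yields diagonal entries (1,1,1,1,1).

Boundary ∂_2: C_2 → C_1 acts by ∂[p,q,r] = [q,r] − [p,r] + [p,q]. For instance
  ∂[v_2,v_4,v_5] = [v_4,v_5] − [v_2,v_5] + [v_2,v_4],
  ∂[v_1,v_3,v_5] = [v_3,v_5] − [v_1,v_5] + [v_1,v_3].
As a 15×10 matrix over Z this has rank 10, with invariant factors (1,1,1,1,1,1,1,1,1,2).

Now H_k = ker ∂_k / im ∂_{k+1}, so:

  H_0: rank C_0 − rank ∂_1 = 6 − 5 = 1, and the invariant factors of ∂_1 are all 1, so H_0 ≅ Z.
  H_1: rank ker ∂_1 − rank ∂_2 = (15 − 5) − 10 = 0, and ∂_2 has invariant factor 2 > 1, so H_1 ≅ Z/2.
  H_2: rank ker ∂_2 − rank ∂_3 = (10 − 10) − 0 = 0, and there is no ∂_3, so H_2 ≅ 0.

As a check, the Euler characteristic is 6 − 15 + 10 = 1, which agrees with 1 − 0 + 0 = 1.

H_0 ≅ Z,  H_1 ≅ Z/2,  H_2 = 0.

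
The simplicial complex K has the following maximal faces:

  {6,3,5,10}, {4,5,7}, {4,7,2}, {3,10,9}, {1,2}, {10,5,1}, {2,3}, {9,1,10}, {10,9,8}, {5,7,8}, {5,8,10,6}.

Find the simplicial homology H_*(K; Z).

We work with the vertex ordering 1 < 2 < 3 < 4 < 5 < 6 < 7 < 8 < 9 < 10. The simplices of K, each written with vertices in increasing order, are:

  0-simplices (10): [1], [2], [3], [4], [5], [6], [7], [8], [9], [10]
  1-simplices (23): (23 of them)
  2-simplices (14): [1,5,10], [1,9,10], [2,4,7], [3,5,6], [3,5,10], [3,6,10], [3,9,10], [4,5,7], [5,6,8], [5,6,10], [5,7,8], [5,8,10], [6,8,10], [8,9,10]
  3-simplices (2): [3,5,6,10], [5,6,8,10]

so the chain groups are C_0 ≅ Z^10, C_1 ≅ Z^23, C_2 ≅ Z^14, C_3 ≅ Z^2.

Boundary ∂_1: C_1 → C_0 sends each edge [p,q] (with p < q) to q − p.
As a 10×23 matrix over Z this has rank 9, with invariant factors (1,1,1,1,1,1,1,1,1).

The boundary map ∂_2: C_2 → C_1 sends each 2-simplex [p,q,r] to [q,r] − [p,r] + [p,q]. For instance
  ∂[5,6,10] = [6,10] − [5,10] + [5,6],
  ∂[3,6,10] = [6,10] − [3,10] + [3,6].
The resulting 23×14 matrix has rank 12, and its Smith normal form has invariant factors (1,1,1,1,1,1,1,1,1,1,1,1).

Boundary ∂_3: C_3 → C_2 sends each 3-simplex σ to the alternating sum Σ_i (−1)^i (σ with its i-th vertex removed). For instance
  ∂[3,5,6,10] = [5,6,10] − [3,6,10] + [3,5,10] − [3,5,6],
  ∂[5,6,8,10] = [6,8,10] − [5,8,10] + [5,6,10] − [5,6,8].
The 14×2 boundary matrix has rank 2 and Smith normal form diag(1,1).

Reading off H_k = ker ∂_k / im ∂_{k+1}:

  H_0: rank C_0 − rank ∂_1 = 10 − 9 = 1, and the invariant factors of ∂_1 are all 1, so H_0 = Z.
  H_1: rank ker ∂_1 − rank ∂_2 = (23 − 9) − 12 = 2, and the invariant factors of ∂_2 are all 1, so H_1 = Z^2.
  H_2: rank ker ∂_2 − rank ∂_3 = (14 − 12) − 2 = 0, and the invariant factors of ∂_3 are all 1, so H_2 = 0.
  H_3: rank ker ∂_3 − rank ∂_4 = (2 − 2) − 0 = 0, and there is no ∂_4, so H_3 = 0.

H_0 ≅ Z,  H_1 ≅ Z^2,  H_2 = 0,  H_3 = 0.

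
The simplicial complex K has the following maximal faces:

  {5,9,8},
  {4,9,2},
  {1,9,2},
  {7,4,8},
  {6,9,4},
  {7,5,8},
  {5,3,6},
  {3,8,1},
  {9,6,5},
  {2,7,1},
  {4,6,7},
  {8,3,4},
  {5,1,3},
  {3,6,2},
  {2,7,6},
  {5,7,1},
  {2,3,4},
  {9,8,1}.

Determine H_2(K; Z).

Order the vertices as 1 < 2 < 3 < 4 < 5 < 6 < 7 < 8 < 9. Listing each simplex with vertices in this order, K has dimension 2 with simplices:

  0-simplices (9): [1], [2], [3], [4], [5], [6], [7], [8], [9]
  1-simplices (27): (27 of them)
  2-simplices (18): [1,2,7], [1,2,9], [1,3,5], [1,3,8], [1,5,7], [1,8,9], [2,3,4], [2,3,6], [2,4,9], [2,6,7], [3,4,8], [3,5,6], [4,6,7], [4,6,9], [4,7,8], [5,6,9], [5,7,8], [5,8,9]

so the chain groups are C_0 ≅ Z^9, C_1 ≅ Z^27, C_2 ≅ Z^18.

Boundary ∂_1: C_1 → C_0 maps an edge to its endpoints' difference, ∂[p,q] = q − p. For instance
  ∂[6,9] = [9] − [6].
As a 9×27 matrix over Z this has rank 8, with invariant factors (1,1,1,1,1,1,1,1).

Boundary ∂_2: C_2 → C_1 sends each 2-simplex [p,q,r] to [q,r] − [p,r] + [p,q]. For instance
  ∂[4,6,9] = [6,9] − [4,9] + [4,6],
  ∂[3,5,6] = [5,6] − [3,6] + [3,5].
As a 27×18 matrix over Z this has rank 18, with invariant factors (1,1,1,1,1,1,1,1,1,1,1,1,1,1,1,1,1,2).

From H_k ≅ ker(∂_k) / im(∂_{k+1}) we obtain:

  H_2: rank ker ∂_2 − rank ∂_3 = (18 − 18) − 0 = 0, and there is no ∂_3, so H_2 = 0.

H_2 = 0.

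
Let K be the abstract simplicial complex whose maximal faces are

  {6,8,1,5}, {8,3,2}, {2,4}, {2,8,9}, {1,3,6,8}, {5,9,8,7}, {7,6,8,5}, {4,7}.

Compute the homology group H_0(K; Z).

H_0 = Z.

We work with the vertex ordering 1 < 2 < 3 < 4 < 5 < 6 < 7 < 8 < 9. The simplices of K, each written with vertices in increasing order, are:

  0-simplices (9): [1], [2], [3], [4], [5], [6], [7], [8], [9]
  1-simplices (20): [1,3], [1,5], [1,6], [1,8], [2,3], [2,4], [2,8], [2,9], [3,6], [3,8], [4,7], [5,6], [5,7], [5,8], [5,9], [6,7], [6,8], [7,8], [7,9], [8,9]
  2-simplices (15): [1,3,6], [1,3,8], [1,5,6], [1,5,8], [1,6,8], [2,3,8], [2,8,9], [3,6,8], [5,6,7], [5,6,8], [5,7,8], [5,7,9], [5,8,9], [6,7,8], [7,8,9]
  3-simplices (4): [1,3,6,8], [1,5,6,8], [5,6,7,8], [5,7,8,9]

so the chain groups are C_0 ≅ Z^9, C_1 ≅ Z^20, C_2 ≅ Z^15, C_3 ≅ Z^4.

∂_1: C_1 → C_0 is given by ∂[p,q] = [q] − [p]. For instance
  ∂[5,6] = [6] − [5].
As a 9×20 matrix over Z this has rank 8, with invariant factors (1,1,1,1,1,1,1,1).

The boundary map ∂_2: C_2 → C_1 maps a triangle to the signed sum of its edges. For instance
  ∂[5,6,8] = [6,8] − [5,8] + [5,6],
  ∂[1,5,8] = [5,8] − [1,8] + [1,5].
The resulting 20×15 matrix has rank 11, and its Smith normal form has invariant factors (1,1,1,1,1,1,1,1,1,1,1).

Boundary ∂_3: C_3 → C_2 sends each 3-simplex σ to the alternating sum Σ_i (−1)^i (σ with its i-th vertex removed). For instance
  ∂[1,3,6,8] = [3,6,8] − [1,6,8] + [1,3,8] − [1,3,6],
  ∂[5,6,7,8] = [6,7,8] − [5,7,8] + [5,6,8] − [5,6,7].
This gives a 15×4 integer matrix of rank 4; reducing to Smith normal form yields diagonal entries (1,1,1,1).

Computing H_k = (kernel of ∂_k) / (image of ∂_{k+1}):

  H_0: rank C_0 − rank ∂_1 = 9 − 8 = 1, and the invariant factors of ∂_1 are all 1, so H_0 = Z.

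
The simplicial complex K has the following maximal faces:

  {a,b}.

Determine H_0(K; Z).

We work with the vertex ordering a < b. The simplices of K, each written with vertices in increasing order, are:

  0-simplices (2): a, b
  1-simplices (1): ab

Hence C_0 ≅ Z^2, C_1 ≅ Z^1.

Boundary ∂_1: C_1 → C_0 sends each edge [p,q] (with p < q) to q − p. For instance
  ∂ab = b − a.
The 2×1 boundary matrix has rank 1 and Smith normal form diag(1).

Now H_k = ker ∂_k / im ∂_{k+1}, so:

  H_0: rank C_0 − rank ∂_1 = 2 − 1 = 1, and the invariant factors of ∂_1 are all 1, so H_0 ≅ Z.

H_0 = Z.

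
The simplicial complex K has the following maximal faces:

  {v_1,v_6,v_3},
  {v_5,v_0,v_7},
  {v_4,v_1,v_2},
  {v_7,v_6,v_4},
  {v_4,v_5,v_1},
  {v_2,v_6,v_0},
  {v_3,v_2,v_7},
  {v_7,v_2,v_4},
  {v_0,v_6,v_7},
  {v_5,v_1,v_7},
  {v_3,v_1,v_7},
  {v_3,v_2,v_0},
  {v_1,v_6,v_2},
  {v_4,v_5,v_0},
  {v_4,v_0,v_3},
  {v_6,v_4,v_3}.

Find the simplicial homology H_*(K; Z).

Fix the vertex order v_0 < v_1 < v_2 < v_3 < v_4 < v_5 < v_6 < v_7 and write every simplex with vertices in increasing order. Then dim K = 2 and the simplices of K are:

  0-simplices (8): [v_0], [v_1], [v_2], [v_3], [v_4], [v_5], [v_6], [v_7]
  1-simplices (24): (24 of them)
  2-simplices (16): (16 of them)

Hence C_0 ≅ Z^8, C_1 ≅ Z^24, C_2 ≅ Z^16.

∂_1: C_1 → C_0 is given by ∂[p,q] = [q] − [p].
As a 8×24 matrix over Z this has rank 7, with invariant factors (1,1,1,1,1,1,1).

∂_2: C_2 → C_1 sends each 2-simplex [p,q,r] to [q,r] − [p,r] + [p,q]. For instance
  ∂[v_1,v_5,v_7] = [v_5,v_7] − [v_1,v_7] + [v_1,v_5],
  ∂[v_0,v_6,v_7] = [v_6,v_7] − [v_0,v_7] + [v_0,v_6].
The 24×16 boundary matrix has rank 15 and Smith normal form diag(1,1,1,1,1,1,1,1,1,1,1,1,1,1,1).

From H_k ≅ ker(∂_k) / im(∂_{k+1}) we obtain:

  H_0: rank C_0 − rank ∂_1 = 8 − 7 = 1, and the invariant factors of ∂_1 are all 1, so H_0 ≅ Z.
  H_1: rank ker ∂_1 − rank ∂_2 = (24 − 7) − 15 = 2, and the invariant factors of ∂_2 are all 1, so H_1 ≅ Z^2.
  H_2: rank ker ∂_2 − rank ∂_3 = (16 − 15) − 0 = 1, and there is no ∂_3, so H_2 ≅ Z.

As a check, the Euler characteristic is 8 − 24 + 16 = 0, which agrees with 1 − 2 + 1 = 0.

H_0 ≅ Z,  H_1 ≅ Z^2,  H_2 ≅ Z.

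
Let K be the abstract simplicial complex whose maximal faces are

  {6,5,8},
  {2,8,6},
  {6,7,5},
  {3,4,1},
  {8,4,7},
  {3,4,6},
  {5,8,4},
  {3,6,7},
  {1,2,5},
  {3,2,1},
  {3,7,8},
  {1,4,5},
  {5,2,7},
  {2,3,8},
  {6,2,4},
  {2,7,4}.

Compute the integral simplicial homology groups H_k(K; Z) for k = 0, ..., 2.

H_0 = Z,  H_1 = Z^2,  H_2 = Z.

Order the vertices as 1 < 2 < 3 < 4 < 5 < 6 < 7 < 8. Listing each simplex with vertices in this order, K has dimension 2 with simplices:

  0-simplices (8): [1], [2], [3], [4], [5], [6], [7], [8]
  1-simplices (24): (24 of them)
  2-simplices (16): [1,2,3], [1,2,5], [1,3,4], [1,4,5], [2,3,8], [2,4,6], [2,4,7], [2,5,7], [2,6,8], [3,4,6], [3,6,7], [3,7,8], [4,5,8], [4,7,8], [5,6,7], [5,6,8]

giving chain groups C_0 ≅ Z^8, C_1 ≅ Z^24, C_2 ≅ Z^16.

∂_1: C_1 → C_0 is given by ∂[p,q] = [q] − [p]. For instance
  ∂[2,3] = [3] − [2].
This gives a 8×24 integer matrix of rank 7; reducing to Smith normal form yields diagonal entries (1,1,1,1,1,1,1).

Boundary ∂_2: C_2 → C_1 maps a triangle to the signed sum of its edges. For instance
  ∂[3,6,7] = [6,7] − [3,7] + [3,6],
  ∂[4,7,8] = [7,8] − [4,8] + [4,7].
The resulting 24×16 matrix has rank 15, and its Smith normal form has invariant factors (1,1,1,1,1,1,1,1,1,1,1,1,1,1,1).

Now H_k = ker ∂_k / im ∂_{k+1}, so:

  H_0: rank C_0 − rank ∂_1 = 8 − 7 = 1, and the invariant factors of ∂_1 are all 1, so H_0 ≅ Z.
  H_1: rank ker ∂_1 − rank ∂_2 = (24 − 7) − 15 = 2, and the invariant factors of ∂_2 are all 1, so H_1 ≅ Z^2.
  H_2: rank ker ∂_2 − rank ∂_3 = (16 − 15) − 0 = 1, and there is no ∂_3, so H_2 ≅ Z.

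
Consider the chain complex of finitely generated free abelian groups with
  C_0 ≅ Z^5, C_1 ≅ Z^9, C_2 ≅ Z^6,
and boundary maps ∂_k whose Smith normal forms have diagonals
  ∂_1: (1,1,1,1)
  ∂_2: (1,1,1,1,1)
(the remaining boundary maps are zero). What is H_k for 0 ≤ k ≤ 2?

H_0 ≅ Z,  H_1 = 0,  H_2 ≅ Z.

H_0: b_0 = 5 − 0 − 4 = 1; torsion from ∂_1 factors > 1: none. So H_0 ≅ Z.
H_1: b_1 = 9 − 4 − 5 = 0; torsion from ∂_2 factors > 1: none. So H_1 ≅ 0.
H_2: b_2 = 6 − 5 − 0 = 1; torsion from ∂_3 factors > 1: none. So H_2 ≅ Z.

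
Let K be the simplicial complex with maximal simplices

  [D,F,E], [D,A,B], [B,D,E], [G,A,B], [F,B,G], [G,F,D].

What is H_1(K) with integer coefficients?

Fix the vertex order A < B < D < E < F < G and write every simplex with vertices in increasing order. Then dim K = 2 and the simplices of K are:

  0-simplices (6): A, B, D, E, F, G
  1-simplices (12): AB, AD, AG, BD, BE, BF, BG, DE, DF, DG, EF, FG
  2-simplices (6): ABD, ABG, BDE, BFG, DEF, DFG

Hence C_0 ≅ Z^6, C_1 ≅ Z^12, C_2 ≅ Z^6.

∂_1: C_1 → C_0 sends each edge [p,q] (with p < q) to q − p.
This gives a 6×12 integer matrix of rank 5; reducing to Smith normal form yields diagonal entries (1,1,1,1,1).

∂_2: C_2 → C_1 maps a triangle to the signed sum of its edges. For instance
  ∂DFG = FG − DG + DF,
  ∂ABG = BG − AG + AB.
This gives a 12×6 integer matrix of rank 6; reducing to Smith normal form yields diagonal entries (1,1,1,1,1,1).

From H_k ≅ ker(∂_k) / im(∂_{k+1}) we obtain:

  H_1: rank ker ∂_1 − rank ∂_2 = (12 − 5) − 6 = 1, and the invariant factors of ∂_2 are all 1, so H_1 ≅ Z.

H_1 = Z.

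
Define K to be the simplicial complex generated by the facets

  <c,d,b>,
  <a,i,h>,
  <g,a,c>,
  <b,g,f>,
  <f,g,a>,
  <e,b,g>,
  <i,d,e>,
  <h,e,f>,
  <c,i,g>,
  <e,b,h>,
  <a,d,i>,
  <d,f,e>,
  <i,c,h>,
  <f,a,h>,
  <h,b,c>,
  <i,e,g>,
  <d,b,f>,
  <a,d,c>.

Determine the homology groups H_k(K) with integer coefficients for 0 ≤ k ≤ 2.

H_0 = Z,  H_1 = Z × Z/2,  H_2 = 0.

Take the total order a < b < c < d < e < f < g < h < i on the vertex set. Then K (dimension 2) consists of the simplices:

  0-simplices (9): a, b, c, d, e, f, g, h, i
  1-simplices (27): ac, ad, af, ag, ah, ai, bc, bd, be, bf, bg, bh, cd, cg, ch, ci, de, df, di, ef, eg, eh, ei, fg, fh, gi, hi
  2-simplices (18): acd, acg, adi, afg, afh, ahi, bcd, bch, bdf, beg, beh, bfg, cgi, chi, def, dei, efh, egi

giving chain groups C_0 ≅ Z^9, C_1 ≅ Z^27, C_2 ≅ Z^18.

Boundary ∂_1: C_1 → C_0 is given by ∂[p,q] = [q] − [p].
The 9×27 boundary matrix has rank 8 and Smith normal form diag(1,1,1,1,1,1,1,1).

Boundary ∂_2: C_2 → C_1 maps a triangle to the signed sum of its edges. For instance
  ∂chi = hi − ci + ch,
  ∂def = ef − df + de.
The resulting 27×18 matrix has rank 18, and its Smith normal form has invariant factors (1,1,1,1,1,1,1,1,1,1,1,1,1,1,1,1,1,2).

From H_k ≅ ker(∂_k) / im(∂_{k+1}) we obtain:

  H_0: rank C_0 − rank ∂_1 = 9 − 8 = 1, and the invariant factors of ∂_1 are all 1, so H_0 ≅ Z.
  H_1: rank ker ∂_1 − rank ∂_2 = (27 − 8) − 18 = 1, and ∂_2 has invariant factor 2 > 1, so H_1 ≅ Z × Z/2.
  H_2: rank ker ∂_2 − rank ∂_3 = (18 − 18) − 0 = 0, and there is no ∂_3, so H_2 ≅ 0.

(K is a triangulation of the Klein bottle.)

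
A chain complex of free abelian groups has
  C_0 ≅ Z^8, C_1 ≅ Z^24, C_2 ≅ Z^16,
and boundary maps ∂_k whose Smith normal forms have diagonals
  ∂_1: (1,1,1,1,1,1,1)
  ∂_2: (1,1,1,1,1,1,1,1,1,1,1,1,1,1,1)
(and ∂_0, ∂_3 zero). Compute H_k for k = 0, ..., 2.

H_0 ≅ Z,  H_1 ≅ Z^2,  H_2 ≅ Z.

H_0: b_0 = 8 − 0 − 7 = 1; torsion from ∂_1 factors > 1: none. So H_0 ≅ Z.
H_1: b_1 = 24 − 7 − 15 = 2; torsion from ∂_2 factors > 1: none. So H_1 ≅ Z^2.
H_2: b_2 = 16 − 15 − 0 = 1; torsion from ∂_3 factors > 1: none. So H_2 ≅ Z.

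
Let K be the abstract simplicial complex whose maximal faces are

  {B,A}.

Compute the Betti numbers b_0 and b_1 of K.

Order the vertices as A < B. Listing each simplex with vertices in this order, K has dimension 1 with simplices:

  0-simplices (2): A, B
  1-simplices (1): AB

so the chain groups are C_0 ≅ Z^2, C_1 ≅ Z^1.

Boundary ∂_1: C_1 → C_0 is given by ∂[p,q] = [q] − [p]. For instance
  ∂AB = B − A.
This gives a 2×1 integer matrix of rank 1; reducing to Smith normal form yields diagonal entries (1).

From H_k ≅ ker(∂_k) / im(∂_{k+1}) we obtain:

  H_0: rank C_0 − rank ∂_1 = 2 − 1 = 1, and the invariant factors of ∂_1 are all 1, so H_0 = Z.
  H_1: rank ker ∂_1 − rank ∂_2 = (1 − 1) − 0 = 0, and there is no ∂_2, so H_1 = 0.

As a check, the Euler characteristic is 2 − 1 = 1, which agrees with 1 − 0 = 1.
(K is a triangulation of the 1-simplex.)

Hence the Betti numbers are b_0 = 1, b_1 = 0.

b_0 = 1, b_1 = 0.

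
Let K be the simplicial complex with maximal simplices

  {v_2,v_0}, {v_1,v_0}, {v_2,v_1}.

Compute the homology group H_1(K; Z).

Order the vertices as v_0 < v_1 < v_2. Listing each simplex with vertices in this order, K has dimension 1 with simplices:

  0-simplices (3): [v_0], [v_1], [v_2]
  1-simplices (3): [v_0,v_1], [v_0,v_2], [v_1,v_2]

so the chain groups are C_0 ≅ Z^3, C_1 ≅ Z^3.

∂_1: C_1 → C_0 is given by ∂[p,q] = [q] − [p].
The 3×3 boundary matrix has rank 2 and Smith normal form diag(1,1).

Reading off H_k = ker ∂_k / im ∂_{k+1}:

  H_1: rank ker ∂_1 − rank ∂_2 = (3 − 2) − 0 = 1, and there is no ∂_2, so H_1 = Z.

(K is a triangulation of the circle S^1.)

H_1 = Z.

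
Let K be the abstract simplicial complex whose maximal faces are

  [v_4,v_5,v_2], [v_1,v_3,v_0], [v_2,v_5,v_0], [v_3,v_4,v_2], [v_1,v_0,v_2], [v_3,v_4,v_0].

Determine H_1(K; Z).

Take the total order v_0 < v_1 < v_2 < v_3 < v_4 < v_5 on the vertex set. Then K (dimension 2) consists of the simplices:

  0-simplices (6): [v_0], [v_1], [v_2], [v_3], [v_4], [v_5]
  1-simplices (12): [v_0,v_1], [v_0,v_2], [v_0,v_3], [v_0,v_4], [v_0,v_5], [v_1,v_2], [v_1,v_3], [v_2,v_3], [v_2,v_4], [v_2,v_5], [v_3,v_4], [v_4,v_5]
  2-simplices (6): [v_0,v_1,v_2], [v_0,v_1,v_3], [v_0,v_2,v_5], [v_0,v_3,v_4], [v_2,v_3,v_4], [v_2,v_4,v_5]

giving chain groups C_0 ≅ Z^6, C_1 ≅ Z^12, C_2 ≅ Z^6.

The boundary map ∂_1: C_1 → C_0 sends each edge [p,q] (with p < q) to q − p. For instance
  ∂[v_1,v_2] = [v_2] − [v_1].
This gives a 6×12 integer matrix of rank 5; reducing to Smith normal form yields diagonal entries (1,1,1,1,1).

Boundary ∂_2: C_2 → C_1 acts by ∂[p,q,r] = [q,r] − [p,r] + [p,q]. For instance
  ∂[v_0,v_1,v_3] = [v_1,v_3] − [v_0,v_3] + [v_0,v_1],
  ∂[v_2,v_3,v_4] = [v_3,v_4] − [v_2,v_4] + [v_2,v_3].
This gives a 12×6 integer matrix of rank 6; reducing to Smith normal form yields diagonal entries (1,1,1,1,1,1).

Computing H_k = (kernel of ∂_k) / (image of ∂_{k+1}):

  H_1: rank ker ∂_1 − rank ∂_2 = (12 − 5) − 6 = 1, and the invariant factors of ∂_2 are all 1, so H_1 ≅ Z.

H_1 = Z.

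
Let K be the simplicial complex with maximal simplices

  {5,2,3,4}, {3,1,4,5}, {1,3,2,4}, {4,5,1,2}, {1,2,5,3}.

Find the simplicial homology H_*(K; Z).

We work with the vertex ordering 1 < 2 < 3 < 4 < 5. The simplices of K, each written with vertices in increasing order, are:

  0-simplices (5): [1], [2], [3], [4], [5]
  1-simplices (10): [1,2], [1,3], [1,4], [1,5], [2,3], [2,4], [2,5], [3,4], [3,5], [4,5]
  2-simplices (10): [1,2,3], [1,2,4], [1,2,5], [1,3,4], [1,3,5], [1,4,5], [2,3,4], [2,3,5], [2,4,5], [3,4,5]
  3-simplices (5): [1,2,3,4], [1,2,3,5], [1,2,4,5], [1,3,4,5], [2,3,4,5]

giving chain groups C_0 ≅ Z^5, C_1 ≅ Z^10, C_2 ≅ Z^10, C_3 ≅ Z^5.

The boundary map ∂_1: C_1 → C_0 maps an edge to its endpoints' difference, ∂[p,q] = q − p.
The resulting 5×10 matrix has rank 4, and its Smith normal form has invariant factors (1,1,1,1).

Boundary ∂_2: C_2 → C_1 acts by ∂[p,q,r] = [q,r] − [p,r] + [p,q]. For instance
  ∂[1,2,3] = [2,3] − [1,3] + [1,2],
  ∂[3,4,5] = [4,5] − [3,5] + [3,4].
The resulting 10×10 matrix has rank 6, and its Smith normal form has invariant factors (1,1,1,1,1,1).

∂_3: C_3 → C_2 sends each 3-simplex σ to the alternating sum Σ_i (−1)^i (σ with its i-th vertex removed). For instance
  ∂[1,2,4,5] = [2,4,5] − [1,4,5] + [1,2,5] − [1,2,4],
  ∂[2,3,4,5] = [3,4,5] − [2,4,5] + [2,3,5] − [2,3,4].
As a 10×5 matrix over Z this has rank 4, with invariant factors (1,1,1,1).

Now H_k = ker ∂_k / im ∂_{k+1}, so:

  H_0: rank C_0 − rank ∂_1 = 5 − 4 = 1, and the invariant factors of ∂_1 are all 1, so H_0 = Z.
  H_1: rank ker ∂_1 − rank ∂_2 = (10 − 4) − 6 = 0, and the invariant factors of ∂_2 are all 1, so H_1 = 0.
  H_2: rank ker ∂_2 − rank ∂_3 = (10 − 6) − 4 = 0, and the invariant factors of ∂_3 are all 1, so H_2 = 0.
  H_3: rank ker ∂_3 − rank ∂_4 = (5 − 4) − 0 = 1, and there is no ∂_4, so H_3 = Z.

As a check, the Euler characteristic is 5 − 10 + 10 − 5 = 0, which agrees with 1 − 0 + 0 − 1 = 0.

H_0 = Z,  H_1 = 0,  H_2 = 0,  H_3 = Z.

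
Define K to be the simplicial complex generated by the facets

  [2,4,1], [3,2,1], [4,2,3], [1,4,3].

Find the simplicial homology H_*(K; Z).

H_0 = Z,  H_1 = 0,  H_2 = Z.

Order the vertices as 1 < 2 < 3 < 4. Listing each simplex with vertices in this order, K has dimension 2 with simplices:

  0-simplices (4): [1], [2], [3], [4]
  1-simplices (6): [1,2], [1,3], [1,4], [2,3], [2,4], [3,4]
  2-simplices (4): [1,2,3], [1,2,4], [1,3,4], [2,3,4]

so the chain groups are C_0 ≅ Z^4, C_1 ≅ Z^6, C_2 ≅ Z^4.

The boundary map ∂_1: C_1 → C_0 maps an edge to its endpoints' difference, ∂[p,q] = q − p. For instance
  ∂[1,4] = [4] − [1].
The 4×6 boundary matrix has rank 3 and Smith normal form diag(1,1,1).

Boundary ∂_2: C_2 → C_1 maps a triangle to the signed sum of its edges. For instance
  ∂[2,3,4] = [3,4] − [2,4] + [2,3],
  ∂[1,3,4] = [3,4] − [1,4] + [1,3].
This gives a 6×4 integer matrix of rank 3; reducing to Smith normal form yields diagonal entries (1,1,1).

From H_k ≅ ker(∂_k) / im(∂_{k+1}) we obtain:

  H_0: rank C_0 − rank ∂_1 = 4 − 3 = 1, and the invariant factors of ∂_1 are all 1, so H_0 = Z.
  H_1: rank ker ∂_1 − rank ∂_2 = (6 − 3) − 3 = 0, and the invariant factors of ∂_2 are all 1, so H_1 = 0.
  H_2: rank ker ∂_2 − rank ∂_3 = (4 − 3) − 0 = 1, and there is no ∂_3, so H_2 = Z.

(K is a triangulation of the 2-sphere S^2.)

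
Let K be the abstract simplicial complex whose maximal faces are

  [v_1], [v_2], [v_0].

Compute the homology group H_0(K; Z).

H_0 ≅ Z^3.

Fix the vertex order v_0 < v_1 < v_2 and write every simplex with vertices in increasing order. Then dim K = 0 and the simplices of K are:

  0-simplices (3): [v_0], [v_1], [v_2]

so the chain groups are C_0 ≅ Z^3.

From H_k ≅ ker(∂_k) / im(∂_{k+1}) we obtain:

  H_0: rank C_0 − rank ∂_1 = 3 − 0 = 3, and there is no ∂_1, so H_0 = Z^3.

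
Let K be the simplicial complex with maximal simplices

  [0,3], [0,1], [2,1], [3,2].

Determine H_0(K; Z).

H_0 ≅ Z.

K has 4 vertices, 4 edges.
rank ∂_0 = 0, rank ∂_1 = 3 ⇒ b_0 = 4 − 0 − 3 = 1; all invariant factors of ∂_1 are 1 so no torsion. So H_0 ≅ Z.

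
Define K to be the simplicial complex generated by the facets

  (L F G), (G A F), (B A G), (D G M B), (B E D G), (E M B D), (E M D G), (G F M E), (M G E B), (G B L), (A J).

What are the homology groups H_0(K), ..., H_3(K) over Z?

Fix the vertex order A < B < D < E < F < G < J < L < M and write every simplex with vertices in increasing order. Then dim K = 3 and the simplices of K are:

  0-simplices (9): A, B, D, E, F, G, J, L, M
  1-simplices (20): AB, AF, AG, AJ, BD, BE, BG, BL, BM, DE, DG, DM, EF, EG, EM, FG, FL, FM, GL, GM
  2-simplices (17): ABG, AFG, BDE, BDG, BDM, BEG, BEM, BGL, BGM, DEG, DEM, DGM, EFG, EFM, EGM, FGL, FGM
  3-simplices (6): BDEG, BDEM, BDGM, BEGM, DEGM, EFGM

giving chain groups C_0 ≅ Z^9, C_1 ≅ Z^20, C_2 ≅ Z^17, C_3 ≅ Z^6.

Boundary ∂_1: C_1 → C_0 maps an edge to its endpoints' difference, ∂[p,q] = q − p. For instance
  ∂DE = E − D.
The 9×20 boundary matrix has rank 8 and Smith normal form diag(1,1,1,1,1,1,1,1).

The boundary map ∂_2: C_2 → C_1 maps a triangle to the signed sum of its edges. For instance
  ∂BEM = EM − BM + BE,
  ∂BEG = EG − BG + BE.
This gives a 20×17 integer matrix of rank 12; reducing to Smith normal form yields diagonal entries (1,1,1,1,1,1,1,1,1,1,1,1).

The boundary map ∂_3: C_3 → C_2 sends each 3-simplex σ to the alternating sum Σ_i (−1)^i (σ with its i-th vertex removed). For instance
  ∂BEGM = EGM − BGM + BEM − BEG,
  ∂BDEG = DEG − BEG + BDG − BDE.
As a 17×6 matrix over Z this has rank 5, with invariant factors (1,1,1,1,1).

Computing H_k = (kernel of ∂_k) / (image of ∂_{k+1}):

  H_0: rank C_0 − rank ∂_1 = 9 − 8 = 1, and the invariant factors of ∂_1 are all 1, so H_0 = Z.
  H_1: rank ker ∂_1 − rank ∂_2 = (20 − 8) − 12 = 0, and the invariant factors of ∂_2 are all 1, so H_1 = 0.
  H_2: rank ker ∂_2 − rank ∂_3 = (17 − 12) − 5 = 0, and the invariant factors of ∂_3 are all 1, so H_2 = 0.
  H_3: rank ker ∂_3 − rank ∂_4 = (6 − 5) − 0 = 1, and there is no ∂_4, so H_3 = Z.

H_0 = Z,  H_1 = 0,  H_2 = 0,  H_3 = Z.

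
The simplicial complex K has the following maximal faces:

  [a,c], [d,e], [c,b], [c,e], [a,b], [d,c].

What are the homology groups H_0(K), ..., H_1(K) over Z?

H_0 = Z,  H_1 = Z^2.

Fix the vertex order a < b < c < d < e and write every simplex with vertices in increasing order. Then dim K = 1 and the simplices of K are:

  0-simplices (5): a, b, c, d, e
  1-simplices (6): ab, ac, bc, cd, ce, de

Hence C_0 ≅ Z^5, C_1 ≅ Z^6.

The boundary map ∂_1: C_1 → C_0 maps an edge to its endpoints' difference, ∂[p,q] = q − p.
The resulting 5×6 matrix has rank 4, and its Smith normal form has invariant factors (1,1,1,1).

Reading off H_k = ker ∂_k / im ∂_{k+1}:

  H_0: rank C_0 − rank ∂_1 = 5 − 4 = 1, and the invariant factors of ∂_1 are all 1, so H_0 = Z.
  H_1: rank ker ∂_1 − rank ∂_2 = (6 − 4) − 0 = 2, and there is no ∂_2, so H_1 = Z^2.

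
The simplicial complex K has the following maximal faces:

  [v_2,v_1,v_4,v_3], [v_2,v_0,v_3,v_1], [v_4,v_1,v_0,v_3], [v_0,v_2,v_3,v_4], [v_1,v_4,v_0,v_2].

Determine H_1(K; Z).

Fix the vertex order v_0 < v_1 < v_2 < v_3 < v_4 and write every simplex with vertices in increasing order. Then dim K = 3 and the simplices of K are:

  0-simplices (5): [v_0], [v_1], [v_2], [v_3], [v_4]
  1-simplices (10): [v_0,v_1], [v_0,v_2], [v_0,v_3], [v_0,v_4], [v_1,v_2], [v_1,v_3], [v_1,v_4], [v_2,v_3], [v_2,v_4], [v_3,v_4]
  2-simplices (10): [v_0,v_1,v_2], [v_0,v_1,v_3], [v_0,v_1,v_4], [v_0,v_2,v_3], [v_0,v_2,v_4], [v_0,v_3,v_4], [v_1,v_2,v_3], [v_1,v_2,v_4], [v_1,v_3,v_4], [v_2,v_3,v_4]
  3-simplices (5): [v_0,v_1,v_2,v_3], [v_0,v_1,v_2,v_4], [v_0,v_1,v_3,v_4], [v_0,v_2,v_3,v_4], [v_1,v_2,v_3,v_4]

so the chain groups are C_0 ≅ Z^5, C_1 ≅ Z^10, C_2 ≅ Z^10, C_3 ≅ Z^5.

∂_1: C_1 → C_0 sends each edge [p,q] (with p < q) to q − p. For instance
  ∂[v_1,v_3] = [v_3] − [v_1].
The 5×10 boundary matrix has rank 4 and Smith normal form diag(1,1,1,1).

Boundary ∂_2: C_2 → C_1 acts by ∂[p,q,r] = [q,r] − [p,r] + [p,q]. For instance
  ∂[v_1,v_2,v_3] = [v_2,v_3] − [v_1,v_3] + [v_1,v_2],
  ∂[v_2,v_3,v_4] = [v_3,v_4] − [v_2,v_4] + [v_2,v_3].
The 10×10 boundary matrix has rank 6 and Smith normal form diag(1,1,1,1,1,1).

Boundary ∂_3: C_3 → C_2 sends each 3-simplex σ to the alternating sum Σ_i (−1)^i (σ with its i-th vertex removed). For instance
  ∂[v_0,v_2,v_3,v_4] = [v_2,v_3,v_4] − [v_0,v_3,v_4] + [v_0,v_2,v_4] − [v_0,v_2,v_3],
  ∂[v_0,v_1,v_3,v_4] = [v_1,v_3,v_4] − [v_0,v_3,v_4] + [v_0,v_1,v_4] − [v_0,v_1,v_3].
This gives a 10×5 integer matrix of rank 4; reducing to Smith normal form yields diagonal entries (1,1,1,1).

From H_k ≅ ker(∂_k) / im(∂_{k+1}) we obtain:

  H_1: rank ker ∂_1 − rank ∂_2 = (10 − 4) − 6 = 0, and the invariant factors of ∂_2 are all 1, so H_1 ≅ 0.

(K is a triangulation of the 3-sphere S^3.)

H_1 ≅ 0.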